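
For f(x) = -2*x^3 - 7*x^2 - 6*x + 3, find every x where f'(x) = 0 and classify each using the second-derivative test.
f'(x) = -6*x^2 - 14*x - 6

Solve f'(x) = 0:
  Factor: -6*x^2 - 14*x - 6 = -2*(3*x^2 + 7*x + 3); 3*x^2 + 7*x + 3 = 0 has no rational roots; quadratic formula: x = (-7 ± √13)/6.
  ⇒ x = -7/6 - sqrt(13)/6 ≈ -1.7676, -7/6 + sqrt(13)/6 ≈ -0.5657

f''(x) = -12*x - 14
Second-derivative test at each critical point:
  f''(-1.7676) = 7.2111 > 0 → local minimum
  f''(-0.5657) = -7.2111 < 0 → local maximum

Critical points: x = -7/6 - sqrt(13)/6 ≈ -1.7676 (local minimum); x = -7/6 + sqrt(13)/6 ≈ -0.5657 (local maximum)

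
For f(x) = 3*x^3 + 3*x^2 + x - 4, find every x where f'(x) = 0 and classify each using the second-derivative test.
f'(x) = 9*x^2 + 6*x + 1

Solve f'(x) = 0:
  Factor: 9*x^2 + 6*x + 1 = (3*x + 1)^2 = 0.
  ⇒ x = -1/3

f''(x) = 18*x + 6
Second-derivative test at each critical point:
  f''(-1/3) = 0, so the second-derivative test is inconclusive; use the first-derivative test: f'(-7/12) = 0.5625, f'(-1/12) = 0.5625 — f' is positive on both sides (no sign change) → neither a local maximum nor a local minimum

Critical points: x = -1/3 (neither)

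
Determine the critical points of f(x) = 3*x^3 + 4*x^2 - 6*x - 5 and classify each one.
f'(x) = 9*x^2 + 8*x - 6

Solve f'(x) = 0:
  9*x^2 + 8*x - 6 = 0 has no rational roots; quadratic formula: x = (-8 ± √280)/18.
  ⇒ x = -sqrt(70)/9 - 4/9 ≈ -1.3741, -4/9 + sqrt(70)/9 ≈ 0.4852

f''(x) = 18*x + 8
Second-derivative test at each critical point:
  f''(-1.3741) = -16.7332 < 0 → local maximum
  f''(0.4852) = 16.7332 > 0 → local minimum

Critical points: x = -sqrt(70)/9 - 4/9 ≈ -1.3741 (local maximum); x = -4/9 + sqrt(70)/9 ≈ 0.4852 (local minimum)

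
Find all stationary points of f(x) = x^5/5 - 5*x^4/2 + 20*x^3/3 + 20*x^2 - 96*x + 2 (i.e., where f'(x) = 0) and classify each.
f'(x) = x^4 - 10*x^3 + 20*x^2 + 40*x - 96

Solve f'(x) = 0:
  Factor: x^4 - 10*x^3 + 20*x^2 + 40*x - 96 = (x - 6)*(x - 4)*(x - 2)*(x + 2) = 0.
  ⇒ x = -2, 2, 4, 6

f''(x) = 4*x^3 - 30*x^2 + 40*x + 40
Second-derivative test at each critical point:
  f''(-2) = -192 < 0 → local maximum
  f''(2) = 32 > 0 → local minimum
  f''(4) = -24 < 0 → local maximum
  f''(6) = 64 > 0 → local minimum

Critical points: x = -2 (local maximum); x = 2 (local minimum); x = 4 (local maximum); x = 6 (local minimum)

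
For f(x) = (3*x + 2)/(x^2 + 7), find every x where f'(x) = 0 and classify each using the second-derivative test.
f'(x) = (-3*x^2 - 4*x + 21)/(x^4 + 14*x^2 + 49)

Solve f'(x) = 0:
  f'(x) = -(3*x^2 + 4*x - 21)/(x^2 + 7)^2; the denominator is positive wherever f is defined, so f'(x) = 0 ⇔ -3*x^2 - 4*x + 21 = 0.
  3*x^2 + 4*x - 21 = 0 has no rational roots; quadratic formula: x = (-4 ± √268)/6.
  ⇒ x = -sqrt(67)/3 - 2/3 ≈ -3.3951, -2/3 + sqrt(67)/3 ≈ 2.0618

f''(x) = 2*(4*x^2*(3*x + 2) - (9*x + 2)*(x^2 + 7))/(x^2 + 7)^3
Second-derivative test at each critical point:
  f''(-3.3951) = 0.0477 > 0 → local minimum
  f''(2.0618) = -0.1293 < 0 → local maximum

Critical points: x = -sqrt(67)/3 - 2/3 ≈ -3.3951 (local minimum); x = -2/3 + sqrt(67)/3 ≈ 2.0618 (local maximum)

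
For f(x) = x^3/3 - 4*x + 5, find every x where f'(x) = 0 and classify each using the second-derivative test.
f'(x) = x^2 - 4

Solve f'(x) = 0:
  Factor: x^2 - 4 = (x - 2)*(x + 2) = 0.
  ⇒ x = -2, 2

f''(x) = 2*x
Second-derivative test at each critical point:
  f''(-2) = -4 < 0 → local maximum
  f''(2) = 4 > 0 → local minimum

Critical points: x = -2 (local maximum); x = 2 (local minimum)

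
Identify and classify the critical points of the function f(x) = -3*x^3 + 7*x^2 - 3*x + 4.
f'(x) = -9*x^2 + 14*x - 3

Solve f'(x) = 0:
  9*x^2 - 14*x + 3 = 0 has no rational roots; quadratic formula: x = (14 ± √88)/18.
  ⇒ x = 7/9 - sqrt(22)/9 ≈ 0.2566, sqrt(22)/9 + 7/9 ≈ 1.2989

f''(x) = 14 - 18*x
Second-derivative test at each critical point:
  f''(0.2566) = 9.3808 > 0 → local minimum
  f''(1.2989) = -9.3808 < 0 → local maximum

Critical points: x = 7/9 - sqrt(22)/9 ≈ 0.2566 (local minimum); x = sqrt(22)/9 + 7/9 ≈ 1.2989 (local maximum)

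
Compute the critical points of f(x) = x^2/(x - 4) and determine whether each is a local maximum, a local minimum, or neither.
f'(x) = x*(x - 8)/(x^2 - 8*x + 16)

Solve f'(x) = 0:
  f'(x) = x*(x - 8)/(x - 4)^2; the denominator is positive wherever f is defined, so f'(x) = 0 ⇔ x^2 - 8*x = 0.
  Factor: x^2 - 8*x = x*(x - 8) = 0.
  ⇒ x = 0, 8

f''(x) = 32/(x^3 - 12*x^2 + 48*x - 64)
Second-derivative test at each critical point:
  f''(0) = -1/2 < 0 → local maximum
  f''(8) = 1/2 > 0 → local minimum

Critical points: x = 0 (local maximum); x = 8 (local minimum)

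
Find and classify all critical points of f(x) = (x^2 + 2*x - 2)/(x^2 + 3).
f'(x) = 2*(-x^2 + 5*x + 3)/(x^4 + 6*x^2 + 9)

Solve f'(x) = 0:
  f'(x) = -2*(x^2 - 5*x - 3)/(x^2 + 3)^2; the denominator is positive wherever f is defined, so f'(x) = 0 ⇔ -2*x^2 + 10*x + 6 = 0.
  Factor: -2*x^2 + 10*x + 6 = -2*(x^2 - 5*x - 3); x^2 - 5*x - 3 = 0 has no rational roots; quadratic formula: x = (5 ± √37)/2.
  ⇒ x = 5/2 - sqrt(37)/2 ≈ -0.5414, 5/2 + sqrt(37)/2 ≈ 5.5414

f''(x) = 2*(2*x^3 - 15*x^2 - 18*x + 15)/(x^6 + 9*x^4 + 27*x^2 + 27)
Second-derivative test at each critical point:
  f''(-0.5414) = 1.1218 > 0 → local minimum
  f''(5.5414) = -0.0107 < 0 → local maximum

Critical points: x = 5/2 - sqrt(37)/2 ≈ -0.5414 (local minimum); x = 5/2 + sqrt(37)/2 ≈ 5.5414 (local maximum)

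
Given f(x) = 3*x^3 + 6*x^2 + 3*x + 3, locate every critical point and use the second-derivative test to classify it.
f'(x) = 9*x^2 + 12*x + 3

Solve f'(x) = 0:
  Factor: 9*x^2 + 12*x + 3 = 3*(x + 1)*(3*x + 1) = 0.
  ⇒ x = -1, -1/3

f''(x) = 18*x + 12
Second-derivative test at each critical point:
  f''(-1) = -6 < 0 → local maximum
  f''(-1/3) = 6 > 0 → local minimum

Critical points: x = -1 (local maximum); x = -1/3 (local minimum)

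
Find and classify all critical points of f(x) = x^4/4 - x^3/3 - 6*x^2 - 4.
f'(x) = x*(x^2 - x - 12)

Solve f'(x) = 0:
  Factor: x^3 - x^2 - 12*x = x*(x - 4)*(x + 3) = 0.
  ⇒ x = -3, 0, 4

f''(x) = 3*x^2 - 2*x - 12
Second-derivative test at each critical point:
  f''(-3) = 21 > 0 → local minimum
  f''(0) = -12 < 0 → local maximum
  f''(4) = 28 > 0 → local minimum

Critical points: x = -3 (local minimum); x = 0 (local maximum); x = 4 (local minimum)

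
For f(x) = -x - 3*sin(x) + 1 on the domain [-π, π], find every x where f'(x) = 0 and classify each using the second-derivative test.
f'(x) = -3*cos(x) - 1

Solve f'(x) = 0 on [-π, π]:
  f'(x) = 0 ⇔ cos(x) = -1/3, i.e. x = ±arccos(-1/3) + 2nπ; keep the solutions lying in [-π, π].
  ⇒ x = -acos(-1/3) ≈ -1.9106, acos(-1/3) ≈ 1.9106

f''(x) = 3*sin(x)
Second-derivative test at each critical point:
  f''(-1.9106) = -2.8284 < 0 → local maximum
  f''(1.9106) = 2.8284 > 0 → local minimum

Critical points: x = -acos(-1/3) ≈ -1.9106 (local maximum); x = acos(-1/3) ≈ 1.9106 (local minimum)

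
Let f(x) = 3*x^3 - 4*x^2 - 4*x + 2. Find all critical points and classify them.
f'(x) = 9*x^2 - 8*x - 4

Solve f'(x) = 0:
  9*x^2 - 8*x - 4 = 0 has no rational roots; quadratic formula: x = (8 ± √208)/18.
  ⇒ x = 4/9 - 2*sqrt(13)/9 ≈ -0.3568, 4/9 + 2*sqrt(13)/9 ≈ 1.2457

f''(x) = 18*x - 8
Second-derivative test at each critical point:
  f''(-0.3568) = -14.4222 < 0 → local maximum
  f''(1.2457) = 14.4222 > 0 → local minimum

Critical points: x = 4/9 - 2*sqrt(13)/9 ≈ -0.3568 (local maximum); x = 4/9 + 2*sqrt(13)/9 ≈ 1.2457 (local minimum)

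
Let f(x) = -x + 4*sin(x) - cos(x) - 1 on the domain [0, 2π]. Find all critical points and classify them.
f'(x) = sin(x) + 4*cos(x) - 1

Solve f'(x) = 0 on [0, 2π]:
  f'(x) = 0 ⇔ sin(x) + 4*cos(x) = 1. Write the left side as R·cos(x + φ) with R = √(4² + (-1)²) = sqrt(17), cos φ = 4*sqrt(17)/17, sin φ = -sqrt(17)/17; then cos(x + φ) = sqrt(17)/17. Solve for x and keep the solutions lying in [0, 2π].
  ⇒ x = pi/2 ≈ 1.5708, -atan(15/8) + 2*pi ≈ 5.2023

f''(x) = -4*sin(x) + cos(x)
Second-derivative test at each critical point:
  f''(1.5708) = -4 < 0 → local maximum
  f''(5.2023) = 4 > 0 → local minimum

Critical points: x = pi/2 ≈ 1.5708 (local maximum); x = -atan(15/8) + 2*pi ≈ 5.2023 (local minimum)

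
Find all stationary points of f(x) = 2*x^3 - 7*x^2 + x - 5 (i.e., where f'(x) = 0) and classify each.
f'(x) = 6*x^2 - 14*x + 1

Solve f'(x) = 0:
  6*x^2 - 14*x + 1 = 0 has no rational roots; quadratic formula: x = (14 ± √172)/12.
  ⇒ x = 7/6 - sqrt(43)/6 ≈ 0.0738, sqrt(43)/6 + 7/6 ≈ 2.2596

f''(x) = 12*x - 14
Second-derivative test at each critical point:
  f''(0.0738) = -13.1149 < 0 → local maximum
  f''(2.2596) = 13.1149 > 0 → local minimum

Critical points: x = 7/6 - sqrt(43)/6 ≈ 0.0738 (local maximum); x = sqrt(43)/6 + 7/6 ≈ 2.2596 (local minimum)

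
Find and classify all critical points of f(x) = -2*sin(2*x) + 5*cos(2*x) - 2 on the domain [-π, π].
f'(x) = -10*sin(2*x) - 4*cos(2*x)

Solve f'(x) = 0 on [-π, π]:
  f'(x) = 0 ⇔ -2*cos(2*x) = 5*sin(2*x) ⇔ tan(2*x) = -2/5, i.e. 2*x = arctan(-2/5) + nπ; keep the solutions lying in [-π, π].
  ⇒ x = -pi/2 - atan(2/5)/2 ≈ -1.7610, -atan(2/5)/2 ≈ -0.1903, -atan(2/5)/2 + pi/2 ≈ 1.3805, pi - atan(2/5)/2 ≈ 2.9513

f''(x) = 8*sin(2*x) - 20*cos(2*x)
Second-derivative test at each critical point:
  f''(-1.7610) = 21.5407 > 0 → local minimum
  f''(-0.1903) = -21.5407 < 0 → local maximum
  f''(1.3805) = 21.5407 > 0 → local minimum
  f''(2.9513) = -21.5407 < 0 → local maximum

Critical points: x = -pi/2 - atan(2/5)/2 ≈ -1.7610 (local minimum); x = -atan(2/5)/2 ≈ -0.1903 (local maximum); x = -atan(2/5)/2 + pi/2 ≈ 1.3805 (local minimum); x = pi - atan(2/5)/2 ≈ 2.9513 (local maximum)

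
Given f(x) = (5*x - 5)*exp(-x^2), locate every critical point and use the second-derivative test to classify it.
f'(x) = 5*(-2*x*(x - 1) + 1)*exp(-x^2)

Solve f'(x) = 0:
  f'(x) = (-10*x^2 + 10*x + 5)·exp(-x^2) and exp(-x^2) > 0 for every x, so f'(x) = 0 ⇔ -10*x^2 + 10*x + 5 = 0.
  Factor: -10*x^2 + 10*x + 5 = -5*(2*x^2 - 2*x - 1); 2*x^2 - 2*x - 1 = 0 has no rational roots; quadratic formula: x = (2 ± √12)/4.
  ⇒ x = 1/2 - sqrt(3)/2 ≈ -0.3660, 1/2 + sqrt(3)/2 ≈ 1.3660

f''(x) = 10*(2*x^2*(x - 1) - 3*x + 1)*exp(-x^2)
Second-derivative test at each critical point:
  f''(-0.3660) = 15.1487 > 0 → local minimum
  f''(1.3660) = -2.6801 < 0 → local maximum

Critical points: x = 1/2 - sqrt(3)/2 ≈ -0.3660 (local minimum); x = 1/2 + sqrt(3)/2 ≈ 1.3660 (local maximum)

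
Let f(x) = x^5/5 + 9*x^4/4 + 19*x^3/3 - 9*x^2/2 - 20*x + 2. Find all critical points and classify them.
f'(x) = x^4 + 9*x^3 + 19*x^2 - 9*x - 20

Solve f'(x) = 0:
  Factor: x^4 + 9*x^3 + 19*x^2 - 9*x - 20 = (x - 1)*(x + 1)*(x + 4)*(x + 5) = 0.
  ⇒ x = -5, -4, -1, 1

f''(x) = 4*x^3 + 27*x^2 + 38*x - 9
Second-derivative test at each critical point:
  f''(-5) = -24 < 0 → local maximum
  f''(-4) = 15 > 0 → local minimum
  f''(-1) = -24 < 0 → local maximum
  f''(1) = 60 > 0 → local minimum

Critical points: x = -5 (local maximum); x = -4 (local minimum); x = -1 (local maximum); x = 1 (local minimum)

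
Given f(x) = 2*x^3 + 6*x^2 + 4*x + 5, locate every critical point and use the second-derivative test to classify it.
f'(x) = 6*x^2 + 12*x + 4

Solve f'(x) = 0:
  Factor: 6*x^2 + 12*x + 4 = 2*(3*x^2 + 6*x + 2); 3*x^2 + 6*x + 2 = 0 has no rational roots; quadratic formula: x = (-6 ± √12)/6.
  ⇒ x = -1 - sqrt(3)/3 ≈ -1.5774, -1 + sqrt(3)/3 ≈ -0.4226

f''(x) = 12*x + 12
Second-derivative test at each critical point:
  f''(-1.5774) = -6.9282 < 0 → local maximum
  f''(-0.4226) = 6.9282 > 0 → local minimum

Critical points: x = -1 - sqrt(3)/3 ≈ -1.5774 (local maximum); x = -1 + sqrt(3)/3 ≈ -0.4226 (local minimum)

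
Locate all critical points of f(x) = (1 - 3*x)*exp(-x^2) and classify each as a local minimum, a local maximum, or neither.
f'(x) = (2*x*(3*x - 1) - 3)*exp(-x^2)

Solve f'(x) = 0:
  f'(x) = (6*x^2 - 2*x - 3)·exp(-x^2) and exp(-x^2) > 0 for every x, so f'(x) = 0 ⇔ 6*x^2 - 2*x - 3 = 0.
  6*x^2 - 2*x - 3 = 0 has no rational roots; quadratic formula: x = (2 ± √76)/12.
  ⇒ x = 1/6 - sqrt(19)/6 ≈ -0.5598, 1/6 + sqrt(19)/6 ≈ 0.8931

f''(x) = 2*(2*x^2*(1 - 3*x) + 9*x - 1)*exp(-x^2)
Second-derivative test at each critical point:
  f''(-0.5598) = -6.3724 < 0 → local maximum
  f''(0.8931) = 3.9261 > 0 → local minimum

Critical points: x = 1/6 - sqrt(19)/6 ≈ -0.5598 (local maximum); x = 1/6 + sqrt(19)/6 ≈ 0.8931 (local minimum)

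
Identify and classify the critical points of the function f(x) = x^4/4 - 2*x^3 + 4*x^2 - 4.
f'(x) = x*(x^2 - 6*x + 8)

Solve f'(x) = 0:
  Factor: x^3 - 6*x^2 + 8*x = x*(x - 4)*(x - 2) = 0.
  ⇒ x = 0, 2, 4

f''(x) = 3*x^2 - 12*x + 8
Second-derivative test at each critical point:
  f''(0) = 8 > 0 → local minimum
  f''(2) = -4 < 0 → local maximum
  f''(4) = 8 > 0 → local minimum

Critical points: x = 0 (local minimum); x = 2 (local maximum); x = 4 (local minimum)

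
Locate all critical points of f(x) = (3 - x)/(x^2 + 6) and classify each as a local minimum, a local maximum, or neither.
f'(x) = (-x^2 + 2*x*(x - 3) - 6)/(x^2 + 6)^2

Solve f'(x) = 0:
  f'(x) = (x^2 - 6*x - 6)/(x^2 + 6)^2; the denominator is positive wherever f is defined, so f'(x) = 0 ⇔ x^2 - 6*x - 6 = 0.
  x^2 - 6*x - 6 = 0 has no rational roots; quadratic formula: x = (6 ± √60)/2.
  ⇒ x = 3 - sqrt(15) ≈ -0.8730, 3 + sqrt(15) ≈ 6.8730

f''(x) = 2*(4*x^2*(3 - x) + 3*(x - 1)*(x^2 + 6))/(x^2 + 6)^3
Second-derivative test at each critical point:
  f''(-0.8730) = -0.1694 < 0 → local maximum
  f''(6.8730) = 0.0027 > 0 → local minimum

Critical points: x = 3 - sqrt(15) ≈ -0.8730 (local maximum); x = 3 + sqrt(15) ≈ 6.8730 (local minimum)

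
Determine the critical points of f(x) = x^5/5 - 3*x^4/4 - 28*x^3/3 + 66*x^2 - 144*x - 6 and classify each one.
f'(x) = x^4 - 3*x^3 - 28*x^2 + 132*x - 144

Solve f'(x) = 0:
  Factor: x^4 - 3*x^3 - 28*x^2 + 132*x - 144 = (x - 4)*(x - 3)*(x - 2)*(x + 6) = 0.
  ⇒ x = -6, 2, 3, 4

f''(x) = 4*x^3 - 9*x^2 - 56*x + 132
Second-derivative test at each critical point:
  f''(-6) = -720 < 0 → local maximum
  f''(2) = 16 > 0 → local minimum
  f''(3) = -9 < 0 → local maximum
  f''(4) = 20 > 0 → local minimum

Critical points: x = -6 (local maximum); x = 2 (local minimum); x = 3 (local maximum); x = 4 (local minimum)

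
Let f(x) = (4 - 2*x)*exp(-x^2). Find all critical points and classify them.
f'(x) = 2*(2*x*(x - 2) - 1)*exp(-x^2)

Solve f'(x) = 0:
  f'(x) = (4*x^2 - 8*x - 2)·exp(-x^2) and exp(-x^2) > 0 for every x, so f'(x) = 0 ⇔ 4*x^2 - 8*x - 2 = 0.
  Factor: 4*x^2 - 8*x - 2 = 2*(2*x^2 - 4*x - 1); 2*x^2 - 4*x - 1 = 0 has no rational roots; quadratic formula: x = (4 ± √24)/4.
  ⇒ x = 1 - sqrt(6)/2 ≈ -0.2247, 1 + sqrt(6)/2 ≈ 2.2247

f''(x) = 4*(2*x^2*(2 - x) + 3*x - 2)*exp(-x^2)
Second-derivative test at each critical point:
  f''(-0.2247) = -9.3154 < 0 → local maximum
  f''(2.2247) = 0.0694 > 0 → local minimum

Critical points: x = 1 - sqrt(6)/2 ≈ -0.2247 (local maximum); x = 1 + sqrt(6)/2 ≈ 2.2247 (local minimum)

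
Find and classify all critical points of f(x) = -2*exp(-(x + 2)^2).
f'(x) = 4*(x + 2)*exp(-(x + 2)^2)

Solve f'(x) = 0:
  f'(x) = (4*x + 8)·exp(-(x + 2)^2) and exp(-(x + 2)^2) > 0 for every x, so f'(x) = 0 ⇔ 4*x + 8 = 0.
  Factor: 4*x + 8 = 4*(x + 2) = 0.
  ⇒ x = -2

f''(x) = 4*(1 - 2*(x + 2)^2)*exp(-(x + 2)^2)
Second-derivative test at each critical point:
  f''(-2) = 4 > 0 → local minimum

Critical points: x = -2 (local minimum)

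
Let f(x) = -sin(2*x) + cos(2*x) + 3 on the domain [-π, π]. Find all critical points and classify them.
f'(x) = -2*sqrt(2)*sin(2*x + pi/4)

Solve f'(x) = 0 on [-π, π]:
  f'(x) = 0 ⇔ -cos(2*x) = sin(2*x) ⇔ tan(2*x) = -1, i.e. 2*x = arctan(-1) + nπ; keep the solutions lying in [-π, π].
  ⇒ x = -5*pi/8 ≈ -1.9635, -pi/8 ≈ -0.3927, 3*pi/8 ≈ 1.1781, 7*pi/8 ≈ 2.7489

f''(x) = -4*sqrt(2)*cos(2*x + pi/4)
Second-derivative test at each critical point:
  f''(-1.9635) = 5.6569 > 0 → local minimum
  f''(-0.3927) = -5.6569 < 0 → local maximum
  f''(1.1781) = 5.6569 > 0 → local minimum
  f''(2.7489) = -5.6569 < 0 → local maximum

Critical points: x = -5*pi/8 ≈ -1.9635 (local minimum); x = -pi/8 ≈ -0.3927 (local maximum); x = 3*pi/8 ≈ 1.1781 (local minimum); x = 7*pi/8 ≈ 2.7489 (local maximum)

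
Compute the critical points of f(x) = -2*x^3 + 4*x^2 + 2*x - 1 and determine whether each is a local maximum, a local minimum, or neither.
f'(x) = -6*x^2 + 8*x + 2

Solve f'(x) = 0:
  Factor: -6*x^2 + 8*x + 2 = -2*(3*x^2 - 4*x - 1); 3*x^2 - 4*x - 1 = 0 has no rational roots; quadratic formula: x = (4 ± √28)/6.
  ⇒ x = 2/3 - sqrt(7)/3 ≈ -0.2153, 2/3 + sqrt(7)/3 ≈ 1.5486

f''(x) = 8 - 12*x
Second-derivative test at each critical point:
  f''(-0.2153) = 10.5830 > 0 → local minimum
  f''(1.5486) = -10.5830 < 0 → local maximum

Critical points: x = 2/3 - sqrt(7)/3 ≈ -0.2153 (local minimum); x = 2/3 + sqrt(7)/3 ≈ 1.5486 (local maximum)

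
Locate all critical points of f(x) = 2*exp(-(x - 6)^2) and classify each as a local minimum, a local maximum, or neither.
f'(x) = 4*(6 - x)*exp(-(x - 6)^2)

Solve f'(x) = 0:
  f'(x) = (24 - 4*x)·exp(-(x - 6)^2) and exp(-(x - 6)^2) > 0 for every x, so f'(x) = 0 ⇔ 24 - 4*x = 0.
  Factor: 24 - 4*x = -4*(x - 6) = 0.
  ⇒ x = 6

f''(x) = 4*(2*(x - 6)^2 - 1)*exp(-(x - 6)^2)
Second-derivative test at each critical point:
  f''(6) = -4 < 0 → local maximum

Critical points: x = 6 (local maximum)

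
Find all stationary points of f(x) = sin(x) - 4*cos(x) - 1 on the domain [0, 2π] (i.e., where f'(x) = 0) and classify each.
f'(x) = 4*sin(x) + cos(x)

Solve f'(x) = 0 on [0, 2π]:
  f'(x) = 0 ⇔ cos(x) = -4*sin(x) ⇔ tan(x) = -1/4, i.e. x = arctan(-1/4) + nπ; keep the solutions lying in [0, 2π].
  ⇒ x = pi - atan(1/4) ≈ 2.8966, -atan(1/4) + 2*pi ≈ 6.0382

f''(x) = -sin(x) + 4*cos(x)
Second-derivative test at each critical point:
  f''(2.8966) = -4.1231 < 0 → local maximum
  f''(6.0382) = 4.1231 > 0 → local minimum

Critical points: x = pi - atan(1/4) ≈ 2.8966 (local maximum); x = -atan(1/4) + 2*pi ≈ 6.0382 (local minimum)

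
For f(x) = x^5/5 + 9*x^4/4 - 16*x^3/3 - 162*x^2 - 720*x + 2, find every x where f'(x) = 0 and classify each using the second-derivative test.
f'(x) = x^4 + 9*x^3 - 16*x^2 - 324*x - 720

Solve f'(x) = 0:
  Factor: x^4 + 9*x^3 - 16*x^2 - 324*x - 720 = (x - 6)*(x + 4)*(x + 5)*(x + 6) = 0.
  ⇒ x = -6, -5, -4, 6

f''(x) = 4*x^3 + 27*x^2 - 32*x - 324
Second-derivative test at each critical point:
  f''(-6) = -24 < 0 → local maximum
  f''(-5) = 11 > 0 → local minimum
  f''(-4) = -20 < 0 → local maximum
  f''(6) = 1320 > 0 → local minimum

Critical points: x = -6 (local maximum); x = -5 (local minimum); x = -4 (local maximum); x = 6 (local minimum)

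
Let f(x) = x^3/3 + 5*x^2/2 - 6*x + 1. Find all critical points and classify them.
f'(x) = x^2 + 5*x - 6

Solve f'(x) = 0:
  Factor: x^2 + 5*x - 6 = (x - 1)*(x + 6) = 0.
  ⇒ x = -6, 1

f''(x) = 2*x + 5
Second-derivative test at each critical point:
  f''(-6) = -7 < 0 → local maximum
  f''(1) = 7 > 0 → local minimum

Critical points: x = -6 (local maximum); x = 1 (local minimum)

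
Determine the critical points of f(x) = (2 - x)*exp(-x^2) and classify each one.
f'(x) = (2*x*(x - 2) - 1)*exp(-x^2)

Solve f'(x) = 0:
  f'(x) = (2*x^2 - 4*x - 1)·exp(-x^2) and exp(-x^2) > 0 for every x, so f'(x) = 0 ⇔ 2*x^2 - 4*x - 1 = 0.
  2*x^2 - 4*x - 1 = 0 has no rational roots; quadratic formula: x = (4 ± √24)/4.
  ⇒ x = 1 - sqrt(6)/2 ≈ -0.2247, 1 + sqrt(6)/2 ≈ 2.2247

f''(x) = 2*(2*x^2*(2 - x) + 3*x - 2)*exp(-x^2)
Second-derivative test at each critical point:
  f''(-0.2247) = -4.6577 < 0 → local maximum
  f''(2.2247) = 0.0347 > 0 → local minimum

Critical points: x = 1 - sqrt(6)/2 ≈ -0.2247 (local maximum); x = 1 + sqrt(6)/2 ≈ 2.2247 (local minimum)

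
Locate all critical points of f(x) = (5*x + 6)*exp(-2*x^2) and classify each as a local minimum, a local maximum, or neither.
f'(x) = (-4*x*(5*x + 6) + 5)*exp(-2*x^2)

Solve f'(x) = 0:
  f'(x) = (-20*x^2 - 24*x + 5)·exp(-2*x^2) and exp(-2*x^2) > 0 for every x, so f'(x) = 0 ⇔ -20*x^2 - 24*x + 5 = 0.
  20*x^2 + 24*x - 5 = 0 has no rational roots; quadratic formula: x = (-24 ± √976)/40.
  ⇒ x = -sqrt(61)/10 - 3/5 ≈ -1.3810, -3/5 + sqrt(61)/10 ≈ 0.1810

f''(x) = 4*(4*x^2*(5*x + 6) - 15*x - 6)*exp(-2*x^2)
Second-derivative test at each critical point:
  f''(-1.3810) = 0.6889 > 0 → local minimum
  f''(0.1810) = -29.2591 < 0 → local maximum

Critical points: x = -sqrt(61)/10 - 3/5 ≈ -1.3810 (local minimum); x = -3/5 + sqrt(61)/10 ≈ 0.1810 (local maximum)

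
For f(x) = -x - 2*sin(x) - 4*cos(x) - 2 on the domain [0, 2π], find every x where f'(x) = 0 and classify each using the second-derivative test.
f'(x) = 4*sin(x) - 2*cos(x) - 1

Solve f'(x) = 0 on [0, 2π]:
  f'(x) = 0 ⇔ 4*sin(x) - 2*cos(x) = 1. Write the left side as R·cos(x + φ) with R = √((-2)² + (-4)²) = 2*sqrt(5), cos φ = -sqrt(5)/5, sin φ = -2*sqrt(5)/5; then cos(x + φ) = sqrt(5)/10. Solve for x and keep the solutions lying in [0, 2π].
  ⇒ x = atan((2 + sqrt(19))/(-1 + 2*sqrt(19))) ≈ 0.6892, atan((2 - sqrt(19))/(-2*sqrt(19) - 1)) + pi ≈ 3.3797

f''(x) = 2*sin(x) + 4*cos(x)
Second-derivative test at each critical point:
  f''(0.6892) = 4.3589 > 0 → local minimum
  f''(3.3797) = -4.3589 < 0 → local maximum

Critical points: x = atan((2 + sqrt(19))/(-1 + 2*sqrt(19))) ≈ 0.6892 (local minimum); x = atan((2 - sqrt(19))/(-2*sqrt(19) - 1)) + pi ≈ 3.3797 (local maximum)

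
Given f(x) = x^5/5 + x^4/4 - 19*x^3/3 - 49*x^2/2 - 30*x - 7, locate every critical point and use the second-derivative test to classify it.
f'(x) = x^4 + x^3 - 19*x^2 - 49*x - 30

Solve f'(x) = 0:
  Factor: x^4 + x^3 - 19*x^2 - 49*x - 30 = (x - 5)*(x + 1)*(x + 2)*(x + 3) = 0.
  ⇒ x = -3, -2, -1, 5

f''(x) = 4*x^3 + 3*x^2 - 38*x - 49
Second-derivative test at each critical point:
  f''(-3) = -16 < 0 → local maximum
  f''(-2) = 7 > 0 → local minimum
  f''(-1) = -12 < 0 → local maximum
  f''(5) = 336 > 0 → local minimum

Critical points: x = -3 (local maximum); x = -2 (local minimum); x = -1 (local maximum); x = 5 (local minimum)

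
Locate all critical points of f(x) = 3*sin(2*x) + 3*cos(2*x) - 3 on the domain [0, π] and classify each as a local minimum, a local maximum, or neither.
f'(x) = 6*sqrt(2)*cos(2*x + pi/4)

Solve f'(x) = 0 on [0, π]:
  f'(x) = 0 ⇔ 3*cos(2*x) = 3*sin(2*x) ⇔ tan(2*x) = 1, i.e. 2*x = arctan(1) + nπ; keep the solutions lying in [0, π].
  ⇒ x = pi/8 ≈ 0.3927, 5*pi/8 ≈ 1.9635

f''(x) = -12*sqrt(2)*sin(2*x + pi/4)
Second-derivative test at each critical point:
  f''(0.3927) = -16.9706 < 0 → local maximum
  f''(1.9635) = 16.9706 > 0 → local minimum

Critical points: x = pi/8 ≈ 0.3927 (local maximum); x = 5*pi/8 ≈ 1.9635 (local minimum)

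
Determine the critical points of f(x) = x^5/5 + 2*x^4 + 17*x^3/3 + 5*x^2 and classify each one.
f'(x) = x*(x^3 + 8*x^2 + 17*x + 10)

Solve f'(x) = 0:
  Factor: x^4 + 8*x^3 + 17*x^2 + 10*x = x*(x + 1)*(x + 2)*(x + 5) = 0.
  ⇒ x = -5, -2, -1, 0

f''(x) = 4*x^3 + 24*x^2 + 34*x + 10
Second-derivative test at each critical point:
  f''(-5) = -60 < 0 → local maximum
  f''(-2) = 6 > 0 → local minimum
  f''(-1) = -4 < 0 → local maximum
  f''(0) = 10 > 0 → local minimum

Critical points: x = -5 (local maximum); x = -2 (local minimum); x = -1 (local maximum); x = 0 (local minimum)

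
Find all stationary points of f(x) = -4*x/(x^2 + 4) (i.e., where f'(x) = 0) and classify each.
f'(x) = 4*(x^2 - 4)/(x^2 + 4)^2

Solve f'(x) = 0:
  f'(x) = 4*(x - 2)*(x + 2)/(x^2 + 4)^2; the denominator is positive wherever f is defined, so f'(x) = 0 ⇔ 4*x^2 - 16 = 0.
  Factor: 4*x^2 - 16 = 4*(x - 2)*(x + 2) = 0.
  ⇒ x = -2, 2

f''(x) = 8*x*(12 - x^2)/(x^2 + 4)^3
Second-derivative test at each critical point:
  f''(-2) = -1/4 < 0 → local maximum
  f''(2) = 1/4 > 0 → local minimum

Critical points: x = -2 (local maximum); x = 2 (local minimum)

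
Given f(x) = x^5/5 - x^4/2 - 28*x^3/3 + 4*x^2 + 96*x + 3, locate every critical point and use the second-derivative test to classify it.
f'(x) = x^4 - 2*x^3 - 28*x^2 + 8*x + 96

Solve f'(x) = 0:
  Factor: x^4 - 2*x^3 - 28*x^2 + 8*x + 96 = (x - 6)*(x - 2)*(x + 2)*(x + 4) = 0.
  ⇒ x = -4, -2, 2, 6

f''(x) = 4*x^3 - 6*x^2 - 56*x + 8
Second-derivative test at each critical point:
  f''(-4) = -120 < 0 → local maximum
  f''(-2) = 64 > 0 → local minimum
  f''(2) = -96 < 0 → local maximum
  f''(6) = 320 > 0 → local minimum

Critical points: x = -4 (local maximum); x = -2 (local minimum); x = 2 (local maximum); x = 6 (local minimum)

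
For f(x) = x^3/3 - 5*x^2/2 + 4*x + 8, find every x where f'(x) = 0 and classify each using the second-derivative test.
f'(x) = x^2 - 5*x + 4

Solve f'(x) = 0:
  Factor: x^2 - 5*x + 4 = (x - 4)*(x - 1) = 0.
  ⇒ x = 1, 4

f''(x) = 2*x - 5
Second-derivative test at each critical point:
  f''(1) = -3 < 0 → local maximum
  f''(4) = 3 > 0 → local minimum

Critical points: x = 1 (local maximum); x = 4 (local minimum)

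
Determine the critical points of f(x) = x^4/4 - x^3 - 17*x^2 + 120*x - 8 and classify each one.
f'(x) = x^3 - 3*x^2 - 34*x + 120

Solve f'(x) = 0:
  Factor: x^3 - 3*x^2 - 34*x + 120 = (x - 5)*(x - 4)*(x + 6) = 0.
  ⇒ x = -6, 4, 5

f''(x) = 3*x^2 - 6*x - 34
Second-derivative test at each critical point:
  f''(-6) = 110 > 0 → local minimum
  f''(4) = -10 < 0 → local maximum
  f''(5) = 11 > 0 → local minimum

Critical points: x = -6 (local minimum); x = 4 (local maximum); x = 5 (local minimum)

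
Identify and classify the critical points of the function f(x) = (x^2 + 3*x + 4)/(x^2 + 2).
f'(x) = (-3*x^2 - 4*x + 6)/(x^4 + 4*x^2 + 4)

Solve f'(x) = 0:
  f'(x) = -(3*x^2 + 4*x - 6)/(x^2 + 2)^2; the denominator is positive wherever f is defined, so f'(x) = 0 ⇔ -3*x^2 - 4*x + 6 = 0.
  3*x^2 + 4*x - 6 = 0 has no rational roots; quadratic formula: x = (-4 ± √88)/6.
  ⇒ x = -sqrt(22)/3 - 2/3 ≈ -2.2301, -2/3 + sqrt(22)/3 ≈ 0.8968

f''(x) = 2*(3*x^3 + 6*x^2 - 18*x - 4)/(x^6 + 6*x^4 + 12*x^2 + 8)
Second-derivative test at each critical point:
  f''(-2.2301) = 0.1929 > 0 → local minimum
  f''(0.8968) = -1.1929 < 0 → local maximum

Critical points: x = -sqrt(22)/3 - 2/3 ≈ -2.2301 (local minimum); x = -2/3 + sqrt(22)/3 ≈ 0.8968 (local maximum)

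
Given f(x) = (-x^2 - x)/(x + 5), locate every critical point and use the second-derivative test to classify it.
f'(x) = (-x^2 - 10*x - 5)/(x^2 + 10*x + 25)

Solve f'(x) = 0:
  f'(x) = -(x^2 + 10*x + 5)/(x + 5)^2; the denominator is positive wherever f is defined, so f'(x) = 0 ⇔ -x^2 - 10*x - 5 = 0.
  x^2 + 10*x + 5 = 0 has no rational roots; quadratic formula: x = (-10 ± √80)/2.
  ⇒ x = -5 - 2*sqrt(5) ≈ -9.4721, -5 + 2*sqrt(5) ≈ -0.5279

f''(x) = -40/(x^3 + 15*x^2 + 75*x + 125)
Second-derivative test at each critical point:
  f''(-9.4721) = 0.4472 > 0 → local minimum
  f''(-0.5279) = -0.4472 < 0 → local maximum

Critical points: x = -5 - 2*sqrt(5) ≈ -9.4721 (local minimum); x = -5 + 2*sqrt(5) ≈ -0.5279 (local maximum)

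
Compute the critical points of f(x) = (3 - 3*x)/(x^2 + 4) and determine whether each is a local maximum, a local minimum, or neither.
f'(x) = 3*(-x^2 + 2*x*(x - 1) - 4)/(x^2 + 4)^2

Solve f'(x) = 0:
  f'(x) = 3*(x^2 - 2*x - 4)/(x^2 + 4)^2; the denominator is positive wherever f is defined, so f'(x) = 0 ⇔ 3*x^2 - 6*x - 12 = 0.
  Factor: 3*x^2 - 6*x - 12 = 3*(x^2 - 2*x - 4); x^2 - 2*x - 4 = 0 has no rational roots; quadratic formula: x = (2 ± √20)/2.
  ⇒ x = 1 - sqrt(5) ≈ -1.2361, 1 + sqrt(5) ≈ 3.2361

f''(x) = 6*(4*x^2*(1 - x) + (3*x - 1)*(x^2 + 4))/(x^2 + 4)^3
Second-derivative test at each critical point:
  f''(-1.2361) = -0.4391 < 0 → local maximum
  f''(3.2361) = 0.0641 > 0 → local minimum

Critical points: x = 1 - sqrt(5) ≈ -1.2361 (local maximum); x = 1 + sqrt(5) ≈ 3.2361 (local minimum)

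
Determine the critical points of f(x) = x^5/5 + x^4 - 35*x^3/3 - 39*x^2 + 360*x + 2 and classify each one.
f'(x) = x^4 + 4*x^3 - 35*x^2 - 78*x + 360

Solve f'(x) = 0:
  Factor: x^4 + 4*x^3 - 35*x^2 - 78*x + 360 = (x - 4)*(x - 3)*(x + 5)*(x + 6) = 0.
  ⇒ x = -6, -5, 3, 4

f''(x) = 4*x^3 + 12*x^2 - 70*x - 78
Second-derivative test at each critical point:
  f''(-6) = -90 < 0 → local maximum
  f''(-5) = 72 > 0 → local minimum
  f''(3) = -72 < 0 → local maximum
  f''(4) = 90 > 0 → local minimum

Critical points: x = -6 (local maximum); x = -5 (local minimum); x = 3 (local maximum); x = 4 (local minimum)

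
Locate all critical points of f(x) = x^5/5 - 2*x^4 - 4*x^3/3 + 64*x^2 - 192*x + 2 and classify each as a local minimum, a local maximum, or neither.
f'(x) = x^4 - 8*x^3 - 4*x^2 + 128*x - 192

Solve f'(x) = 0:
  Factor: x^4 - 8*x^3 - 4*x^2 + 128*x - 192 = (x - 6)*(x - 4)*(x - 2)*(x + 4) = 0.
  ⇒ x = -4, 2, 4, 6

f''(x) = 4*x^3 - 24*x^2 - 8*x + 128
Second-derivative test at each critical point:
  f''(-4) = -480 < 0 → local maximum
  f''(2) = 48 > 0 → local minimum
  f''(4) = -32 < 0 → local maximum
  f''(6) = 80 > 0 → local minimum

Critical points: x = -4 (local maximum); x = 2 (local minimum); x = 4 (local maximum); x = 6 (local minimum)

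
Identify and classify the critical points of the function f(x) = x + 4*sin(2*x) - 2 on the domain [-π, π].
f'(x) = 8*cos(2*x) + 1

Solve f'(x) = 0 on [-π, π]:
  f'(x) = 0 ⇔ cos(2*x) = -1/8, i.e. 2*x = ±arccos(-1/8) + 2nπ; keep the solutions lying in [-π, π].
  ⇒ x = -pi + acos(-1/8)/2 ≈ -2.2935, -acos(-1/8)/2 ≈ -0.8481, acos(-1/8)/2 ≈ 0.8481, pi - acos(-1/8)/2 ≈ 2.2935

f''(x) = -16*sin(2*x)
Second-derivative test at each critical point:
  f''(-2.2935) = -15.8745 < 0 → local maximum
  f''(-0.8481) = 15.8745 > 0 → local minimum
  f''(0.8481) = -15.8745 < 0 → local maximum
  f''(2.2935) = 15.8745 > 0 → local minimum

Critical points: x = -pi + acos(-1/8)/2 ≈ -2.2935 (local maximum); x = -acos(-1/8)/2 ≈ -0.8481 (local minimum); x = acos(-1/8)/2 ≈ 0.8481 (local maximum); x = pi - acos(-1/8)/2 ≈ 2.2935 (local minimum)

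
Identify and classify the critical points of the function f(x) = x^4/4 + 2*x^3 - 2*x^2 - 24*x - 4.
f'(x) = x^3 + 6*x^2 - 4*x - 24

Solve f'(x) = 0:
  Factor: x^3 + 6*x^2 - 4*x - 24 = (x - 2)*(x + 2)*(x + 6) = 0.
  ⇒ x = -6, -2, 2

f''(x) = 3*x^2 + 12*x - 4
Second-derivative test at each critical point:
  f''(-6) = 32 > 0 → local minimum
  f''(-2) = -16 < 0 → local maximum
  f''(2) = 32 > 0 → local minimum

Critical points: x = -6 (local minimum); x = -2 (local maximum); x = 2 (local minimum)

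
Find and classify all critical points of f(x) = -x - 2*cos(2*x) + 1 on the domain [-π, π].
f'(x) = 4*sin(2*x) - 1

Solve f'(x) = 0 on [-π, π]:
  f'(x) = 0 ⇔ sin(2*x) = 1/4, i.e. 2*x = arcsin(1/4) + 2nπ or 2*x = π − arcsin(1/4) + 2nπ; keep the solutions lying in [-π, π].
  ⇒ x = -pi + asin(1/4)/2 ≈ -3.0153, -pi/2 - asin(1/4)/2 ≈ -1.6971, asin(1/4)/2 ≈ 0.1263, -asin(1/4)/2 + pi/2 ≈ 1.4445

f''(x) = 8*cos(2*x)
Second-derivative test at each critical point:
  f''(-3.0153) = 7.7460 > 0 → local minimum
  f''(-1.6971) = -7.7460 < 0 → local maximum
  f''(0.1263) = 7.7460 > 0 → local minimum
  f''(1.4445) = -7.7460 < 0 → local maximum

Critical points: x = -pi + asin(1/4)/2 ≈ -3.0153 (local minimum); x = -pi/2 - asin(1/4)/2 ≈ -1.6971 (local maximum); x = asin(1/4)/2 ≈ 0.1263 (local minimum); x = -asin(1/4)/2 + pi/2 ≈ 1.4445 (local maximum)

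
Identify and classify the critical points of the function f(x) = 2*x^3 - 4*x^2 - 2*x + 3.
f'(x) = 6*x^2 - 8*x - 2

Solve f'(x) = 0:
  Factor: 6*x^2 - 8*x - 2 = 2*(3*x^2 - 4*x - 1); 3*x^2 - 4*x - 1 = 0 has no rational roots; quadratic formula: x = (4 ± √28)/6.
  ⇒ x = 2/3 - sqrt(7)/3 ≈ -0.2153, 2/3 + sqrt(7)/3 ≈ 1.5486

f''(x) = 12*x - 8
Second-derivative test at each critical point:
  f''(-0.2153) = -10.5830 < 0 → local maximum
  f''(1.5486) = 10.5830 > 0 → local minimum

Critical points: x = 2/3 - sqrt(7)/3 ≈ -0.2153 (local maximum); x = 2/3 + sqrt(7)/3 ≈ 1.5486 (local minimum)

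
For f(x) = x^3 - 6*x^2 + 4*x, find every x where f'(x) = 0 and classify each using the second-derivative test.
f'(x) = 3*x^2 - 12*x + 4

Solve f'(x) = 0:
  3*x^2 - 12*x + 4 = 0 has no rational roots; quadratic formula: x = (12 ± √96)/6.
  ⇒ x = 2 - 2*sqrt(6)/3 ≈ 0.3670, 2*sqrt(6)/3 + 2 ≈ 3.6330

f''(x) = 6*x - 12
Second-derivative test at each critical point:
  f''(0.3670) = -9.7980 < 0 → local maximum
  f''(3.6330) = 9.7980 > 0 → local minimum

Critical points: x = 2 - 2*sqrt(6)/3 ≈ 0.3670 (local maximum); x = 2*sqrt(6)/3 + 2 ≈ 3.6330 (local minimum)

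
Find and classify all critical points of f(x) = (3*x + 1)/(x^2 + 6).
f'(x) = (-3*x^2 - 2*x + 18)/(x^4 + 12*x^2 + 36)

Solve f'(x) = 0:
  f'(x) = -(3*x^2 + 2*x - 18)/(x^2 + 6)^2; the denominator is positive wherever f is defined, so f'(x) = 0 ⇔ -3*x^2 - 2*x + 18 = 0.
  3*x^2 + 2*x - 18 = 0 has no rational roots; quadratic formula: x = (-2 ± √220)/6.
  ⇒ x = -sqrt(55)/3 - 1/3 ≈ -2.8054, -1/3 + sqrt(55)/3 ≈ 2.1387

f''(x) = 2*(4*x^2*(3*x + 1) - (9*x + 1)*(x^2 + 6))/(x^2 + 6)^3
Second-derivative test at each critical point:
  f''(-2.8054) = 0.0771 > 0 → local minimum
  f''(2.1387) = -0.1327 < 0 → local maximum

Critical points: x = -sqrt(55)/3 - 1/3 ≈ -2.8054 (local minimum); x = -1/3 + sqrt(55)/3 ≈ 2.1387 (local maximum)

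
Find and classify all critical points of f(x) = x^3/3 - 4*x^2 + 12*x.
f'(x) = x^2 - 8*x + 12

Solve f'(x) = 0:
  Factor: x^2 - 8*x + 12 = (x - 6)*(x - 2) = 0.
  ⇒ x = 2, 6

f''(x) = 2*x - 8
Second-derivative test at each critical point:
  f''(2) = -4 < 0 → local maximum
  f''(6) = 4 > 0 → local minimum

Critical points: x = 2 (local maximum); x = 6 (local minimum)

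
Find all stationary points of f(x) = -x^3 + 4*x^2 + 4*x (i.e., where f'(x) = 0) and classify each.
f'(x) = -3*x^2 + 8*x + 4

Solve f'(x) = 0:
  3*x^2 - 8*x - 4 = 0 has no rational roots; quadratic formula: x = (8 ± √112)/6.
  ⇒ x = 4/3 - 2*sqrt(7)/3 ≈ -0.4305, 4/3 + 2*sqrt(7)/3 ≈ 3.0972

f''(x) = 8 - 6*x
Second-derivative test at each critical point:
  f''(-0.4305) = 10.5830 > 0 → local minimum
  f''(3.0972) = -10.5830 < 0 → local maximum

Critical points: x = 4/3 - 2*sqrt(7)/3 ≈ -0.4305 (local minimum); x = 4/3 + 2*sqrt(7)/3 ≈ 3.0972 (local maximum)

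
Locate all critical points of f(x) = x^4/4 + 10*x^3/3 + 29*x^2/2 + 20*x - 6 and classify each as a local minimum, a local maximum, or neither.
f'(x) = x^3 + 10*x^2 + 29*x + 20

Solve f'(x) = 0:
  Factor: x^3 + 10*x^2 + 29*x + 20 = (x + 1)*(x + 4)*(x + 5) = 0.
  ⇒ x = -5, -4, -1

f''(x) = 3*x^2 + 20*x + 29
Second-derivative test at each critical point:
  f''(-5) = 4 > 0 → local minimum
  f''(-4) = -3 < 0 → local maximum
  f''(-1) = 12 > 0 → local minimum

Critical points: x = -5 (local minimum); x = -4 (local maximum); x = -1 (local minimum)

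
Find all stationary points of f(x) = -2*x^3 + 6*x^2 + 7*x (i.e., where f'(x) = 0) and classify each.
f'(x) = -6*x^2 + 12*x + 7

Solve f'(x) = 0:
  6*x^2 - 12*x - 7 = 0 has no rational roots; quadratic formula: x = (12 ± √312)/12.
  ⇒ x = 1 - sqrt(78)/6 ≈ -0.4720, 1 + sqrt(78)/6 ≈ 2.4720

f''(x) = 12 - 12*x
Second-derivative test at each critical point:
  f''(-0.4720) = 17.6635 > 0 → local minimum
  f''(2.4720) = -17.6635 < 0 → local maximum

Critical points: x = 1 - sqrt(78)/6 ≈ -0.4720 (local minimum); x = 1 + sqrt(78)/6 ≈ 2.4720 (local maximum)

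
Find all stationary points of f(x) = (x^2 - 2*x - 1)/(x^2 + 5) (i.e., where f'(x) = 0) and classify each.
f'(x) = 2*(x^2 + 6*x - 5)/(x^4 + 10*x^2 + 25)

Solve f'(x) = 0:
  f'(x) = 2*(x^2 + 6*x - 5)/(x^2 + 5)^2; the denominator is positive wherever f is defined, so f'(x) = 0 ⇔ 2*x^2 + 12*x - 10 = 0.
  Factor: 2*x^2 + 12*x - 10 = 2*(x^2 + 6*x - 5); x^2 + 6*x - 5 = 0 has no rational roots; quadratic formula: x = (-6 ± √56)/2.
  ⇒ x = -sqrt(14) - 3 ≈ -6.7417, -3 + sqrt(14) ≈ 0.7417

f''(x) = 4*(-x^3 - 9*x^2 + 15*x + 15)/(x^6 + 15*x^4 + 75*x^2 + 125)
Second-derivative test at each critical point:
  f''(-6.7417) = -0.0059 < 0 → local maximum
  f''(0.7417) = 0.4859 > 0 → local minimum

Critical points: x = -sqrt(14) - 3 ≈ -6.7417 (local maximum); x = -3 + sqrt(14) ≈ 0.7417 (local minimum)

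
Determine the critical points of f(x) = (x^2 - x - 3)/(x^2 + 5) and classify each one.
f'(x) = (x^2 + 16*x - 5)/(x^4 + 10*x^2 + 25)

Solve f'(x) = 0:
  f'(x) = (x^2 + 16*x - 5)/(x^2 + 5)^2; the denominator is positive wherever f is defined, so f'(x) = 0 ⇔ x^2 + 16*x - 5 = 0.
  x^2 + 16*x - 5 = 0 has no rational roots; quadratic formula: x = (-16 ± √276)/2.
  ⇒ x = -sqrt(69) - 8 ≈ -16.3066, -8 + sqrt(69) ≈ 0.3066

f''(x) = 2*(-x^3 - 24*x^2 + 15*x + 40)/(x^6 + 15*x^4 + 75*x^2 + 125)
Second-derivative test at each critical point:
  f''(-16.3066) = -2.264e-04 < 0 → local maximum
  f''(0.3066) = 0.6402 > 0 → local minimum

Critical points: x = -sqrt(69) - 8 ≈ -16.3066 (local maximum); x = -8 + sqrt(69) ≈ 0.3066 (local minimum)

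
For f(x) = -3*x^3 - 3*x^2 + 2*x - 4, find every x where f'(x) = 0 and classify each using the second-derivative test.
f'(x) = -9*x^2 - 6*x + 2

Solve f'(x) = 0:
  9*x^2 + 6*x - 2 = 0 has no rational roots; quadratic formula: x = (-6 ± √108)/18.
  ⇒ x = -sqrt(3)/3 - 1/3 ≈ -0.9107, -1/3 + sqrt(3)/3 ≈ 0.2440

f''(x) = -18*x - 6
Second-derivative test at each critical point:
  f''(-0.9107) = 10.3923 > 0 → local minimum
  f''(0.2440) = -10.3923 < 0 → local maximum

Critical points: x = -sqrt(3)/3 - 1/3 ≈ -0.9107 (local minimum); x = -1/3 + sqrt(3)/3 ≈ 0.2440 (local maximum)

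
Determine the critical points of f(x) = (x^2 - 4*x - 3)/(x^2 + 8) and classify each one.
f'(x) = 2*(2*x^2 + 11*x - 16)/(x^4 + 16*x^2 + 64)

Solve f'(x) = 0:
  f'(x) = 2*(2*x^2 + 11*x - 16)/(x^2 + 8)^2; the denominator is positive wherever f is defined, so f'(x) = 0 ⇔ 4*x^2 + 22*x - 32 = 0.
  Factor: 4*x^2 + 22*x - 32 = 2*(2*x^2 + 11*x - 16); 2*x^2 + 11*x - 16 = 0 has no rational roots; quadratic formula: x = (-11 ± √249)/4.
  ⇒ x = -sqrt(249)/4 - 11/4 ≈ -6.6949, -11/4 + sqrt(249)/4 ≈ 1.1949

f''(x) = 2*(-4*x^3 - 33*x^2 + 96*x + 88)/(x^6 + 24*x^4 + 192*x^2 + 512)
Second-derivative test at each critical point:
  f''(-6.6949) = -0.0113 < 0 → local maximum
  f''(1.1949) = 0.3551 > 0 → local minimum

Critical points: x = -sqrt(249)/4 - 11/4 ≈ -6.6949 (local maximum); x = -11/4 + sqrt(249)/4 ≈ 1.1949 (local minimum)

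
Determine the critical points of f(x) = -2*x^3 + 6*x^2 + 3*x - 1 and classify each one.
f'(x) = -6*x^2 + 12*x + 3

Solve f'(x) = 0:
  Factor: -6*x^2 + 12*x + 3 = -3*(2*x^2 - 4*x - 1); 2*x^2 - 4*x - 1 = 0 has no rational roots; quadratic formula: x = (4 ± √24)/4.
  ⇒ x = 1 - sqrt(6)/2 ≈ -0.2247, 1 + sqrt(6)/2 ≈ 2.2247

f''(x) = 12 - 12*x
Second-derivative test at each critical point:
  f''(-0.2247) = 14.6969 > 0 → local minimum
  f''(2.2247) = -14.6969 < 0 → local maximum

Critical points: x = 1 - sqrt(6)/2 ≈ -0.2247 (local minimum); x = 1 + sqrt(6)/2 ≈ 2.2247 (local maximum)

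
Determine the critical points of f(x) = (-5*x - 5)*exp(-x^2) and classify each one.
f'(x) = 5*(2*x*(x + 1) - 1)*exp(-x^2)

Solve f'(x) = 0:
  f'(x) = (10*x^2 + 10*x - 5)·exp(-x^2) and exp(-x^2) > 0 for every x, so f'(x) = 0 ⇔ 10*x^2 + 10*x - 5 = 0.
  Factor: 10*x^2 + 10*x - 5 = 5*(2*x^2 + 2*x - 1); 2*x^2 + 2*x - 1 = 0 has no rational roots; quadratic formula: x = (-2 ± √12)/4.
  ⇒ x = -sqrt(3)/2 - 1/2 ≈ -1.3660, -1/2 + sqrt(3)/2 ≈ 0.3660

f''(x) = 10*(-2*x^2*(x + 1) + 3*x + 1)*exp(-x^2)
Second-derivative test at each critical point:
  f''(-1.3660) = -2.6801 < 0 → local maximum
  f''(0.3660) = 15.1487 > 0 → local minimum

Critical points: x = -sqrt(3)/2 - 1/2 ≈ -1.3660 (local maximum); x = -1/2 + sqrt(3)/2 ≈ 0.3660 (local minimum)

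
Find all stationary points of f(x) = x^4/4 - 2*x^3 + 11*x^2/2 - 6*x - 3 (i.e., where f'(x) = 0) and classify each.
f'(x) = x^3 - 6*x^2 + 11*x - 6

Solve f'(x) = 0:
  Factor: x^3 - 6*x^2 + 11*x - 6 = (x - 3)*(x - 2)*(x - 1) = 0.
  ⇒ x = 1, 2, 3

f''(x) = 3*x^2 - 12*x + 11
Second-derivative test at each critical point:
  f''(1) = 2 > 0 → local minimum
  f''(2) = -1 < 0 → local maximum
  f''(3) = 2 > 0 → local minimum

Critical points: x = 1 (local minimum); x = 2 (local maximum); x = 3 (local minimum)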